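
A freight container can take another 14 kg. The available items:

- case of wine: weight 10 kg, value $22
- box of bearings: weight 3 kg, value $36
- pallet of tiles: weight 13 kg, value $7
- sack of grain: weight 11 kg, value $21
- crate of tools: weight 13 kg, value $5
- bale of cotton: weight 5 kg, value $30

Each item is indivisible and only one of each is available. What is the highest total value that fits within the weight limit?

This is a 0/1 knapsack; check combinations near the capacity.
- box of bearings+bale of cotton: weight 3+5=8, value 36+30=66
- case of wine+box of bearings: weight 10+3=13, value 22+36=58
- box of bearings+sack of grain: weight 3+11=14, value 36+21=57
- box of bearings: weight 3, value 36
- bale of cotton: weight 5, value 30
Best: $66.

$66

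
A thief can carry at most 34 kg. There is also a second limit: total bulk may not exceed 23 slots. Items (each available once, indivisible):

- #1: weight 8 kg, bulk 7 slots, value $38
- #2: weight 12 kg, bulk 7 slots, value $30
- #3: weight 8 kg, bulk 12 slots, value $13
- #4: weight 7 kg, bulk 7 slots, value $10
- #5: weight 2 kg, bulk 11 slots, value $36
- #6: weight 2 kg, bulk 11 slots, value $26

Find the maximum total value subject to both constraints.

$78

Feasible sets respecting both limits:
- #1+#2+#4: weight 27, bulk 21, value 78
- #1+#5: weight 10, bulk 18, value 74
- #1+#2: weight 20, bulk 14, value 68
- #2+#5: weight 14, bulk 18, value 66
Best: $78.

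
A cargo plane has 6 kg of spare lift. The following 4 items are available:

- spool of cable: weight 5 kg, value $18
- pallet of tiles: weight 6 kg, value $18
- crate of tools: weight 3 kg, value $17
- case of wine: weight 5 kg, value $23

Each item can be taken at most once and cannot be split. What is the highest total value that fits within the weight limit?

Check high-value combinations within 6 kg:
- case of wine: weight 5, value 23
- spool of cable: weight 5, value 18
- pallet of tiles: weight 6, value 18
- crate of tools: weight 3, value 17
Best: $23.

$23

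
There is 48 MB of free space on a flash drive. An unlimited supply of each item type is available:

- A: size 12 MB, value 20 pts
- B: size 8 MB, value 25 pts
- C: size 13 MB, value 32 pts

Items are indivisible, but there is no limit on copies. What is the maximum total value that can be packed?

150 pts

Best value-per-unit is B at 25/8, and filling with it alone uses size 6×8=48. No mix of the others beats 6×25 = 150.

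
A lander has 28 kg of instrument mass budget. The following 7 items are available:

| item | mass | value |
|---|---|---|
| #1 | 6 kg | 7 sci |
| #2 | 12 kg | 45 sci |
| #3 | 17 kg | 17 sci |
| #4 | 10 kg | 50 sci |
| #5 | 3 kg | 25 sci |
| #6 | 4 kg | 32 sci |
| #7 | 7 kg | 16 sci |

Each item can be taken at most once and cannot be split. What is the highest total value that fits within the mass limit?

127 sci

This is a 0/1 knapsack; check combinations near the capacity.
- #2+#4+#6: mass 12+10+4=26, value 45+50+32=127
- #4+#5+#6+#7: mass 10+3+4+7=24, value 50+25+32+16=123
- #2+#4+#5: mass 12+10+3=25, value 45+50+25=120
Best: 127 sci.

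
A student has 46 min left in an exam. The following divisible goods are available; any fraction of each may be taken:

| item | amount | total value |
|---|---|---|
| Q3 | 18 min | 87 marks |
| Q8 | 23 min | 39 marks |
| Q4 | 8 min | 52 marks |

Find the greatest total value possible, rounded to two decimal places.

172.91

Take in order of value per unit:
- Q4 (52/8 per unit): all 8 → value 52, running total 52.00
- Q3 (87/18 per unit): all 18 → value 87, running total 139.00
- Q8 (39/23 per unit): 20 of 23 → value 20×39/23 = 33.9130, running total 172.91
Total 172.91.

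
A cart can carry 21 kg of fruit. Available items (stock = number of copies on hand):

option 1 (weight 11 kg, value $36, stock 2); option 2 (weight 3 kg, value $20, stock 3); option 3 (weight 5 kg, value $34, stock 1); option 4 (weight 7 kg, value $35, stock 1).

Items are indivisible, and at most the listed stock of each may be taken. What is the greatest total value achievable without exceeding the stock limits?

$129

Top feasible selections:
- 3×option 2 + 1×option 3 + 1×option 4: weight 21, value 129
- 2×option 2 + 1×option 3 + 1×option 4: weight 18, value 109
- 1×option 1 + 3×option 2: weight 20, value 96
Best: $129.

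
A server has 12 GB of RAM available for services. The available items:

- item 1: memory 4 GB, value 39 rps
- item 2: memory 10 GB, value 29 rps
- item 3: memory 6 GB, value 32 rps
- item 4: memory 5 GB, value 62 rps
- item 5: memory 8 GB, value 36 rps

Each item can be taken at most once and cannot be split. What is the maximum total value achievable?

101 rps

This is a 0/1 knapsack; check combinations near the capacity.
- item 1+item 4: memory 4+5=9, value 39+62=101
- item 3+item 4: memory 6+5=11, value 32+62=94
- item 1+item 5: memory 4+8=12, value 39+36=75
Best: 101 rps.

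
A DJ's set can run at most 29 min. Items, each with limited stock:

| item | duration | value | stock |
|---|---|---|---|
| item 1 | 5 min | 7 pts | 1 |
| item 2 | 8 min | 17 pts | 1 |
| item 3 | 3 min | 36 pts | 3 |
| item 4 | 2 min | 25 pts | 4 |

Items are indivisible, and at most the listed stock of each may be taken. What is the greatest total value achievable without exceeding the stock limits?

Top feasible selections:
- 1×item 2 + 3×item 3 + 4×item 4: duration 25, value 225
- 1×item 1 + 3×item 3 + 4×item 4: duration 22, value 215
Best: 225 pts.

225 pts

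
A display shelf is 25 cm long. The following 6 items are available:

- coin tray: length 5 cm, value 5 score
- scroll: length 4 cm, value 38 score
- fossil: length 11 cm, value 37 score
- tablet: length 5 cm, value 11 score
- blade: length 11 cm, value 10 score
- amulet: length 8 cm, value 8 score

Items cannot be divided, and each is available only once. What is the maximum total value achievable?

Check high-value combinations within 25 cm:
- coin tray+scroll+fossil+tablet: length 5+4+11+5=25, value 5+38+37+11=91
- scroll+fossil+tablet: length 4+11+5=20, value 38+37+11=86
- scroll+fossil+amulet: length 4+11+8=23, value 38+37+8=83
- coin tray+scroll+fossil: length 5+4+11=20, value 5+38+37=80
Best: 91 score.

91 score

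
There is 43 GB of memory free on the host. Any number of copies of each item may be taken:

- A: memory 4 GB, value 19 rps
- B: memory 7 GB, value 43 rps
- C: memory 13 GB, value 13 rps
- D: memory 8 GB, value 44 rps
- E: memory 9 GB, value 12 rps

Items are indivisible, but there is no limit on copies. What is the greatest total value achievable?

Best value-per-unit is B at 43/7; filling with it alone gives 6×43 = 258.
Optimal mix: 5×B + 1×D → memory 43, value 259.

259 rps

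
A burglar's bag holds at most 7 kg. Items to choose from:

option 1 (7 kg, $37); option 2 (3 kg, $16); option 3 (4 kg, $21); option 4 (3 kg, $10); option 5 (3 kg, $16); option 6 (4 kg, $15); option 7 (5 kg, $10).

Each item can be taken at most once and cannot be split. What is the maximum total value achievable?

This is a 0/1 knapsack; check combinations near the capacity.
- option 1: weight 7, value 37
- option 2+option 3: weight 3+4=7, value 16+21=37
- option 3+option 5: weight 4+3=7, value 21+16=37
Best: $37.

$37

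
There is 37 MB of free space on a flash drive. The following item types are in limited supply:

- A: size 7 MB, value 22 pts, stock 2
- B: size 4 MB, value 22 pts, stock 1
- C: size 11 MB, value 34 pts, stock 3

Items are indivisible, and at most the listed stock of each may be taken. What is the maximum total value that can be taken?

124 pts

Best selections within size 37 and stock limits:
- 1×B + 3×C: size 37, value 124
- 1×A + 1×B + 2×C: size 33, value 112
- 2×A + 2×C: size 36, value 112
Best: 124 pts.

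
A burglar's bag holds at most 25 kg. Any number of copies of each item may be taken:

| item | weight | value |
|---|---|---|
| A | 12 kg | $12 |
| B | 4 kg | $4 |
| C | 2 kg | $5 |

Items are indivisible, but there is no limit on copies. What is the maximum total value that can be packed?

$60

Best value-per-unit is C at 5/2, and filling with it alone uses weight 12×2=24. No mix of the others beats 12×5 = 60.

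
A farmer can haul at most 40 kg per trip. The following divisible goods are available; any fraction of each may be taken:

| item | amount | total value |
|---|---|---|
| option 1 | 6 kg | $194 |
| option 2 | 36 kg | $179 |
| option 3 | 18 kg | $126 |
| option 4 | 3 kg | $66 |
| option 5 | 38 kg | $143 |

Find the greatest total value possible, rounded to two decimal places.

Take in order of value per unit:
- option 1 (194/6 per unit): all 6 → value 194, running total 194.00
- option 4 (66/3 per unit): all 3 → value 66, running total 260.00
- option 3 (126/18 per unit): all 18 → value 126, running total 386.00
- option 2 (179/36 per unit): 13 of 36 → value 13×179/36 = 64.6389, running total 450.64
Total 450.64.

450.64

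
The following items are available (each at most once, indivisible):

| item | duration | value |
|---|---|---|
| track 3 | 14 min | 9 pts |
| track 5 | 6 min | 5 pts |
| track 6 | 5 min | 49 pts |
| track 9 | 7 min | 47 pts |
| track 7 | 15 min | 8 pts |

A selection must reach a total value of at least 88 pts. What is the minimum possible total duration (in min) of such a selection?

Subsets with value ≥ 88, sorted by total duration:
- track 6+track 9: duration 12, value 96
- track 5+track 6+track 9: duration 18, value 101
Minimum duration: 12 min.

12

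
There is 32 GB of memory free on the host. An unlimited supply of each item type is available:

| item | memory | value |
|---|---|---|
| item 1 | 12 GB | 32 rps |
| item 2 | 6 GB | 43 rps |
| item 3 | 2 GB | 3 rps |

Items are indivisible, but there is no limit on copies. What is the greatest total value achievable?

Best value-per-unit is item 2 at 43/6; filling with it alone gives 5×43 = 215.
Optimal mix: 5×item 2 + 1×item 3 → memory 32, value 218.

218 rps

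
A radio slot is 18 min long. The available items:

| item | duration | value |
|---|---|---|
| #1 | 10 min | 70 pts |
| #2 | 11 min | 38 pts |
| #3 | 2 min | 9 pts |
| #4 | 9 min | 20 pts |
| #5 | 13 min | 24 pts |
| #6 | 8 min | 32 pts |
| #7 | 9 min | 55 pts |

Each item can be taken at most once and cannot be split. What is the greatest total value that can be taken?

This is a 0/1 knapsack; check combinations near the capacity.
- #1+#6: duration 10+8=18, value 70+32=102
- #6+#7: duration 8+9=17, value 32+55=87
- #1+#3: duration 10+2=12, value 70+9=79
Best: 102 pts.

102 pts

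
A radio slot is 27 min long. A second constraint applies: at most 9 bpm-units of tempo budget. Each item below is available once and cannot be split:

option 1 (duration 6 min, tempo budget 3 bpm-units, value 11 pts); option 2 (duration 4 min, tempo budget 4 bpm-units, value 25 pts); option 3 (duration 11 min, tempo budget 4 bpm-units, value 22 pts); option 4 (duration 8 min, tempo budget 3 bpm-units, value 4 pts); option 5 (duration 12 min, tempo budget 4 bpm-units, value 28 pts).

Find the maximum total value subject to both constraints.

Feasible sets respecting both limits:
- option 2+option 5: duration 16, tempo budget 8, value 53
- option 3+option 5: duration 23, tempo budget 8, value 50
- option 2+option 3: duration 15, tempo budget 8, value 47
- option 1+option 5: duration 18, tempo budget 7, value 39
Best: 53 pts.

53 pts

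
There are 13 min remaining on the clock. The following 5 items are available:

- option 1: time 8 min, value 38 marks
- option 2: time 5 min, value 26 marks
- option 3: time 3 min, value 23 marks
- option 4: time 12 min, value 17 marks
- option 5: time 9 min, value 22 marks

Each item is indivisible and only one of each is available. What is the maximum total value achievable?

Check high-value combinations within 13 min:
- option 1+option 2: time 8+5=13, value 38+26=64
- option 1+option 3: time 8+3=11, value 38+23=61
- option 2+option 3: time 5+3=8, value 26+23=49
- option 3+option 5: time 3+9=12, value 23+22=45
Best: 64 marks.

64 marks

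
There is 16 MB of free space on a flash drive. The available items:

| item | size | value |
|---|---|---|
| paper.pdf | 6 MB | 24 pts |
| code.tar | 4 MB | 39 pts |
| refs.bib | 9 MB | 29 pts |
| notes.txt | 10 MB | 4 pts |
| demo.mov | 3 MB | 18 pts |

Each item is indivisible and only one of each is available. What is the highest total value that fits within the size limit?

86 pts

This is a 0/1 knapsack; check combinations near the capacity.
- code.tar+refs.bib+demo.mov: size 4+9+3=16, value 39+29+18=86
- paper.pdf+code.tar+demo.mov: size 6+4+3=13, value 24+39+18=81
- code.tar+refs.bib: size 4+9=13, value 39+29=68
- paper.pdf+code.tar: size 6+4=10, value 24+39=63
- code.tar+demo.mov: size 4+3=7, value 39+18=57
Best: 86 pts.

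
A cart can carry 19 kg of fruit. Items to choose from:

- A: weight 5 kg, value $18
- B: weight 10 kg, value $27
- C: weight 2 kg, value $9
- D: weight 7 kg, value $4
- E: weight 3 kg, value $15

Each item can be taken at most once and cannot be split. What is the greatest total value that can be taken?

$60

Check high-value combinations within 19 kg:
- A+B+E: weight 5+10+3=18, value 18+27+15=60
- A+B+C: weight 5+10+2=17, value 18+27+9=54
- B+C+E: weight 10+2+3=15, value 27+9+15=51
Best: $60.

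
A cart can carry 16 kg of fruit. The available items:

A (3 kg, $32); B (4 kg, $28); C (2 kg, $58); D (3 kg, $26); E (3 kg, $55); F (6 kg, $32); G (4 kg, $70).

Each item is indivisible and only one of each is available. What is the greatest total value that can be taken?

$243

Check high-value combinations within 16 kg:
- A+B+C+E+G: weight 3+4+2+3+4=16, value 32+28+58+55+70=243
- A+C+D+E+G: weight 3+2+3+3+4=15, value 32+58+26+55+70=241
- B+C+D+E+G: weight 4+2+3+3+4=16, value 28+58+26+55+70=237
- A+C+E+G: weight 3+2+3+4=12, value 32+58+55+70=215
- C+E+F+G: weight 2+3+6+4=15, value 58+55+32+70=215
Best: $243.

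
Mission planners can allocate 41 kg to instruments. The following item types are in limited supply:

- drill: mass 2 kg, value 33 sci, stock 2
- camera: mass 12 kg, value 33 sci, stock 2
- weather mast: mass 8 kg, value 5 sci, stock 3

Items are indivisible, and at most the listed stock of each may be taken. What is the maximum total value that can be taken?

137 sci

Top feasible selections:
- 2×drill + 2×camera + 1×weather mast: mass 36, value 137
- 2×drill + 2×camera: mass 28, value 132
- 2×drill + 1×camera + 3×weather mast: mass 40, value 114
Best: 137 sci.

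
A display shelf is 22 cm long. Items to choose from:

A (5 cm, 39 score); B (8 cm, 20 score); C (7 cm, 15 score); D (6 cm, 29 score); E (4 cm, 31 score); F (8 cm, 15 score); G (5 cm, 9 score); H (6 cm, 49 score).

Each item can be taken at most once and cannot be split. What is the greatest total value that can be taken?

148 score

Check high-value combinations within 22 cm:
- A+D+E+H: length 5+6+4+6=21, value 39+29+31+49=148
- A+C+E+H: length 5+7+4+6=22, value 39+15+31+49=134
- A+E+G+H: length 5+4+5+6=20, value 39+31+9+49=128
- A+D+G+H: length 5+6+5+6=22, value 39+29+9+49=126
Best: 148 score.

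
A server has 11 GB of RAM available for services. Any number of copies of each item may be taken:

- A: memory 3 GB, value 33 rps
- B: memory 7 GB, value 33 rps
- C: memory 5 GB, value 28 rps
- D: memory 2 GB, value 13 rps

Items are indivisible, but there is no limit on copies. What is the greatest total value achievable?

112 rps

Best value-per-unit is A at 33/3; filling with it alone gives 3×33 = 99.
Optimal mix: 3×A + 1×D → memory 11, value 112.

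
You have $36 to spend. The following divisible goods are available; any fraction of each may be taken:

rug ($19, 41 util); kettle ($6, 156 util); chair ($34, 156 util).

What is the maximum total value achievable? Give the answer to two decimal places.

Take in order of value per unit:
- kettle (156/6 per unit): all 6 → value 156, running total 156.00
- chair (156/34 per unit): 30 of 34 → value 30×156/34 = 137.6471, running total 293.65
Total 293.65.

293.65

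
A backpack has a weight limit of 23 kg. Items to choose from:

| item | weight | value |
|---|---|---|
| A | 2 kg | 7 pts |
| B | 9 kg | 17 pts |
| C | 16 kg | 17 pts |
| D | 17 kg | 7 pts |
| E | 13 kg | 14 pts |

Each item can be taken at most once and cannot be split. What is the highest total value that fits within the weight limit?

31 pts

Check high-value combinations within 23 kg:
- B+E: weight 9+13=22, value 17+14=31
- A+B: weight 2+9=11, value 7+17=24
- A+C: weight 2+16=18, value 7+17=24
- A+E: weight 2+13=15, value 7+14=21
- B: weight 9, value 17
Best: 31 pts.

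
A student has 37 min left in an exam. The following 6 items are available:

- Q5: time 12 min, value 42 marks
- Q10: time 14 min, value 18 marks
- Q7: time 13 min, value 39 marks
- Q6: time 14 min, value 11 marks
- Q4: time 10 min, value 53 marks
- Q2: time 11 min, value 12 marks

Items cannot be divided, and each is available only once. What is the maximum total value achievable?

Check high-value combinations within 37 min:
- Q5+Q7+Q4: time 12+13+10=35, value 42+39+53=134
- Q5+Q10+Q4: time 12+14+10=36, value 42+18+53=113
- Q10+Q7+Q4: time 14+13+10=37, value 18+39+53=110
Best: 134 marks.

134 marks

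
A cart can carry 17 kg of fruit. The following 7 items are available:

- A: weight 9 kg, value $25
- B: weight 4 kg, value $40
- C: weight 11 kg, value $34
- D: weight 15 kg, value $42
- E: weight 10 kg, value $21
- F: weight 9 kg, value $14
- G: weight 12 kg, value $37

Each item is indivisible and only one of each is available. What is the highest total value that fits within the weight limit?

This is a 0/1 knapsack; check combinations near the capacity.
- B+G: weight 4+12=16, value 40+37=77
- B+C: weight 4+11=15, value 40+34=74
- A+B: weight 9+4=13, value 25+40=65
- B+E: weight 4+10=14, value 40+21=61
- B+F: weight 4+9=13, value 40+14=54
Best: $77.

$77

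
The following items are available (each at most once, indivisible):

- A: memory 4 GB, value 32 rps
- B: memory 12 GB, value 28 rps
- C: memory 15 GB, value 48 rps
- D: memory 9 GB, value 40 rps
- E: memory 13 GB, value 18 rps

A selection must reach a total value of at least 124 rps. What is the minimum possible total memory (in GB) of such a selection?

Subsets with value ≥ 124, sorted by total memory:
- A+B+C+D: memory 40, value 148
- A+C+D+E: memory 41, value 138
- A+B+C+E: memory 44, value 126
- B+C+D+E: memory 49, value 134
Minimum memory: 40 GB.

40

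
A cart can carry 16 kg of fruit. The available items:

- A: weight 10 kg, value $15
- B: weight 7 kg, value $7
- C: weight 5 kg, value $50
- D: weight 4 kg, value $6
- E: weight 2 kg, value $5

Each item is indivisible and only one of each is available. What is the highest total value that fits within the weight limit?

$65

Check high-value combinations within 16 kg:
- A+C: weight 10+5=15, value 15+50=65
- B+C+D: weight 7+5+4=16, value 7+50+6=63
- B+C+E: weight 7+5+2=14, value 7+50+5=62
- C+D+E: weight 5+4+2=11, value 50+6+5=61
Best: $65.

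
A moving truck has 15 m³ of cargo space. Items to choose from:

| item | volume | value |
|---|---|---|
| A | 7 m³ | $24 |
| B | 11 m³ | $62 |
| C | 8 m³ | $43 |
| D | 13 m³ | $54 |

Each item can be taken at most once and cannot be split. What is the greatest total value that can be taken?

$67

Check high-value combinations within 15 m³:
- A+C: volume 7+8=15, value 24+43=67
- B: volume 11, value 62
- D: volume 13, value 54
- C: volume 8, value 43
Best: $67.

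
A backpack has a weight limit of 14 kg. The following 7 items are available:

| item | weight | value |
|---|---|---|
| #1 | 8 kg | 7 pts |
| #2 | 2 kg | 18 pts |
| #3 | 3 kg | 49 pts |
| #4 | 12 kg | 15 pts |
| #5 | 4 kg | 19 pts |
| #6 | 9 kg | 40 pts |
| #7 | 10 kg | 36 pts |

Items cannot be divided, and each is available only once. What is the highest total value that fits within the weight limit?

This is a 0/1 knapsack; check combinations near the capacity.
- #2+#3+#6: weight 2+3+9=14, value 18+49+40=107
- #3+#6: weight 3+9=12, value 49+40=89
- #2+#3+#5: weight 2+3+4=9, value 18+49+19=86
- #3+#7: weight 3+10=13, value 49+36=85
- #1+#2+#3: weight 8+2+3=13, value 7+18+49=74
Best: 107 pts.

107 pts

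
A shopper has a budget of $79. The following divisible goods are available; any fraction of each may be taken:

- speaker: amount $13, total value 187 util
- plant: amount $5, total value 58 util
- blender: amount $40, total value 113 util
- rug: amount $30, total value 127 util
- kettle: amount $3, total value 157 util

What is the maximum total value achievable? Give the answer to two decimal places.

Take in order of value per unit:
- kettle (157/3 per unit): all 3 → value 157, running total 157.00
- speaker (187/13 per unit): all 13 → value 187, running total 344.00
- plant (58/5 per unit): all 5 → value 58, running total 402.00
- rug (127/30 per unit): all 30 → value 127, running total 529.00
- blender (113/40 per unit): 28 of 40 → value 28×113/40 = 79.1000, running total 608.10
Total 608.10.

608.10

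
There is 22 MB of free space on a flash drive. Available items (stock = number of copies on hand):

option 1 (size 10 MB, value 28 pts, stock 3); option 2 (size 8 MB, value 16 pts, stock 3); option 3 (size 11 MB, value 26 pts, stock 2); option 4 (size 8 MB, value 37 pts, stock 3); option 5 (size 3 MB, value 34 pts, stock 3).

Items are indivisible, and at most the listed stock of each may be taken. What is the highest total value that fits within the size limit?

Best selections within size 22 and stock limits:
- 2×option 4 + 2×option 5: size 22, value 142
- 1×option 4 + 3×option 5: size 17, value 139
- 1×option 1 + 3×option 5: size 19, value 130
- 1×option 3 + 3×option 5: size 20, value 128
Best: 142 pts.

142 pts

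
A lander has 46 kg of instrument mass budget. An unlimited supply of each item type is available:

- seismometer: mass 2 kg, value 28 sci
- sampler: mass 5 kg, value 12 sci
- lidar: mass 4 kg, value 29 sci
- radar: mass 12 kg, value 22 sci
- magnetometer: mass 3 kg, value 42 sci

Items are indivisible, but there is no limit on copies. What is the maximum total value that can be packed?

644 sci

Best value-per-unit is seismometer at 28/2, and filling with it alone uses mass 23×2=46. No mix of the others beats 23×28 = 644.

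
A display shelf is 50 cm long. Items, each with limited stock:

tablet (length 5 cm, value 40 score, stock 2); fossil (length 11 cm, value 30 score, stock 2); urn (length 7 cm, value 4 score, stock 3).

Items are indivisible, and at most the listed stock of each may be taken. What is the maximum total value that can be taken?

Top feasible selections:
- 2×tablet + 2×fossil + 2×urn: length 46, value 148
- 2×tablet + 2×fossil + 1×urn: length 39, value 144
- 2×tablet + 2×fossil: length 32, value 140
- 2×tablet + 1×fossil + 3×urn: length 42, value 122
Best: 148 score.

148 score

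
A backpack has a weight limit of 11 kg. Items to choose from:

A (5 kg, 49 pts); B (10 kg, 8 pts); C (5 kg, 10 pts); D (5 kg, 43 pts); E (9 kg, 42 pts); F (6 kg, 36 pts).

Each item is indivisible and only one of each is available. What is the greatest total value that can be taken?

92 pts

This is a 0/1 knapsack; check combinations near the capacity.
- A+D: weight 5+5=10, value 49+43=92
- A+F: weight 5+6=11, value 49+36=85
- D+F: weight 5+6=11, value 43+36=79
- A+C: weight 5+5=10, value 49+10=59
Best: 92 pts.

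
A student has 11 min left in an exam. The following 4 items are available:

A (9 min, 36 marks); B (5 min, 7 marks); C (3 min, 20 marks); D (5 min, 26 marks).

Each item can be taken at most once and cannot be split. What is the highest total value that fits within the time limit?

46 marks

Check high-value combinations within 11 min:
- C+D: time 3+5=8, value 20+26=46
- A: time 9, value 36
- B+D: time 5+5=10, value 7+26=33
- B+C: time 5+3=8, value 7+20=27
Best: 46 marks.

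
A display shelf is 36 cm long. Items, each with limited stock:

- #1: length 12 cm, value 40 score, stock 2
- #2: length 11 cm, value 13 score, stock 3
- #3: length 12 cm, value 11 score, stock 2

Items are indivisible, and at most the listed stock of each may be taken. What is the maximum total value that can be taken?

Top feasible selections:
- 2×#1 + 1×#2: length 35, value 93
- 2×#1 + 1×#3: length 36, value 91
- 2×#1: length 24, value 80
- 1×#1 + 2×#2: length 34, value 66
Best: 93 score.

93 score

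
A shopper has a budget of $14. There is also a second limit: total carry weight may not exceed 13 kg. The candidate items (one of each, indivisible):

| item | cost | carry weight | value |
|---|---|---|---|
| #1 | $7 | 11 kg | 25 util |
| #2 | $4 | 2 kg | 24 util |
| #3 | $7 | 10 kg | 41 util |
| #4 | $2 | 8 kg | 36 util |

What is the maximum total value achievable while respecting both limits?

Feasible sets respecting both limits:
- #2+#3: cost 11, carry weight 12, value 65
- #2+#4: cost 6, carry weight 10, value 60
- #1+#2: cost 11, carry weight 13, value 49
Best: 65 util.

65 util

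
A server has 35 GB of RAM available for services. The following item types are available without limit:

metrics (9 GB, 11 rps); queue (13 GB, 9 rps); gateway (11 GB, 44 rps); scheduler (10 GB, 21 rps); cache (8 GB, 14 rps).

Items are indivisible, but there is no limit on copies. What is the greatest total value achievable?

Best value-per-unit is gateway at 44/11, and filling with it alone uses memory 3×11=33. No mix of the others beats 3×44 = 132.

132 rps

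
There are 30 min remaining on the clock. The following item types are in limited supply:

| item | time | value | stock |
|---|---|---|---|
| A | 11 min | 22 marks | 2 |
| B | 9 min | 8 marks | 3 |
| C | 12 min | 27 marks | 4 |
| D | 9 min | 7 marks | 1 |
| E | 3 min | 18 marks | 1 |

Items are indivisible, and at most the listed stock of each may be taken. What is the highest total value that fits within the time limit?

Top feasible selections:
- 2×C + 1×E: time 27, value 72
- 1×A + 1×C + 1×E: time 26, value 67
- 2×A + 1×E: time 25, value 62
Best: 72 marks.

72 marks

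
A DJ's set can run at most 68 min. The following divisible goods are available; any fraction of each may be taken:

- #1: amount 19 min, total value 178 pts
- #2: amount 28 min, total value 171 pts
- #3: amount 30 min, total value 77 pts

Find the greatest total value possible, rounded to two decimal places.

Take in order of value per unit:
- #1 (178/19 per unit): all 19 → value 178, running total 178.00
- #2 (171/28 per unit): all 28 → value 171, running total 349.00
- #3 (77/30 per unit): 21 of 30 → value 21×77/30 = 53.9000, running total 402.90
Total 402.90.

402.90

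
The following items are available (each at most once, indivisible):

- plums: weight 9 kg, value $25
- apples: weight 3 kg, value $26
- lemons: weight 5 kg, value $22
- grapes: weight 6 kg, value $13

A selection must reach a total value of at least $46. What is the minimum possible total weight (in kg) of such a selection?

8

Subsets with value ≥ 46, sorted by total weight:
- apples+lemons: weight 8, value 48
- plums+apples: weight 12, value 51
Minimum weight: 8 kg.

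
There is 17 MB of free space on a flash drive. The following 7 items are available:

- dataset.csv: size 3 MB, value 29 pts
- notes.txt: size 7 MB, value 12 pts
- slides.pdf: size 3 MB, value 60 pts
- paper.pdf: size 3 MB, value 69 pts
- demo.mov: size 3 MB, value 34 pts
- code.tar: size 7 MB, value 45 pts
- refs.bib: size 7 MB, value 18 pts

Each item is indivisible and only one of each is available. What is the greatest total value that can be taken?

208 pts

Check high-value combinations within 17 MB:
- slides.pdf+paper.pdf+demo.mov+code.tar: size 3+3+3+7=16, value 60+69+34+45=208
- dataset.csv+slides.pdf+paper.pdf+code.tar: size 3+3+3+7=16, value 29+60+69+45=203
- dataset.csv+slides.pdf+paper.pdf+demo.mov: size 3+3+3+3=12, value 29+60+69+34=192
- slides.pdf+paper.pdf+demo.mov+refs.bib: size 3+3+3+7=16, value 60+69+34+18=181
- dataset.csv+paper.pdf+demo.mov+code.tar: size 3+3+3+7=16, value 29+69+34+45=177
Best: 208 pts.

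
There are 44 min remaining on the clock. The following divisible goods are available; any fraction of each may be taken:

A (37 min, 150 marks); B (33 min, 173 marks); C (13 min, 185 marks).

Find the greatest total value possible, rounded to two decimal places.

347.52

Take in order of value per unit:
- C (185/13 per unit): all 13 → value 185, running total 185.00
- B (173/33 per unit): 31 of 33 → value 31×173/33 = 162.5152, running total 347.52
Total 347.52.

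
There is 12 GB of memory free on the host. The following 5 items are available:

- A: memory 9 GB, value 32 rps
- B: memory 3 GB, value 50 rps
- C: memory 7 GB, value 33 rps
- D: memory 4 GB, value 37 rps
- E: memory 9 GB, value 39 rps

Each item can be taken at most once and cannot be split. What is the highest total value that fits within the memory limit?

89 rps

This is a 0/1 knapsack; check combinations near the capacity.
- B+E: memory 3+9=12, value 50+39=89
- B+D: memory 3+4=7, value 50+37=87
- B+C: memory 3+7=10, value 50+33=83
- A+B: memory 9+3=12, value 32+50=82
Best: 89 rps.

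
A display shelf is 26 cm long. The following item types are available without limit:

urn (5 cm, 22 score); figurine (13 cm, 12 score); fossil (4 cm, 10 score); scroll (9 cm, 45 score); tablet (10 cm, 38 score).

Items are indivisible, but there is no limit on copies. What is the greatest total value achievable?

Best value-per-unit is scroll at 45/9; filling with it alone gives 2×45 = 90.
Optimal mix: 1×urn + 2×scroll → length 23, value 112.

112 score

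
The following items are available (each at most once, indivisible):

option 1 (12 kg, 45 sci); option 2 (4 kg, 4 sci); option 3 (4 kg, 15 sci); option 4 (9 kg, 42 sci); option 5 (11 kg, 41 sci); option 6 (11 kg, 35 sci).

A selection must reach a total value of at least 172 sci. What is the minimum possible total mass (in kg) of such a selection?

47

Subsets with value ≥ 172, sorted by total mass:
- option 1+option 3+option 4+option 5+option 6: mass 47, value 178
- option 1+option 2+option 3+option 4+option 5+option 6: mass 51, value 182
Minimum mass: 47 kg.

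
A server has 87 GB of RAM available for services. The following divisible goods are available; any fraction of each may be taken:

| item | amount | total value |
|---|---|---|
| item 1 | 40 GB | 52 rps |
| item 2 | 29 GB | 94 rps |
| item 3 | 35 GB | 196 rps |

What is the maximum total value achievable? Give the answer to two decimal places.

319.90

Take in order of value per unit:
- item 3 (196/35 per unit): all 35 → value 196, running total 196.00
- item 2 (94/29 per unit): all 29 → value 94, running total 290.00
- item 1 (52/40 per unit): 23 of 40 → value 23×52/40 = 29.9000, running total 319.90
Total 319.90.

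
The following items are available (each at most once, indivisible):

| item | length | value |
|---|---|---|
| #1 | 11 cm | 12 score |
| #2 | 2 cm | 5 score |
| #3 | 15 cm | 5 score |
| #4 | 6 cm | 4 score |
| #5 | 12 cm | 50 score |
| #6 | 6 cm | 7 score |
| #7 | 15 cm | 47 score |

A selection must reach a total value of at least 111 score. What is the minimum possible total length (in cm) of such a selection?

40

Subsets with value ≥ 111, sorted by total length:
- #1+#2+#5+#7: length 40, value 114
- #2+#4+#5+#6+#7: length 41, value 113
- #1+#5+#6+#7: length 44, value 116
Minimum length: 40 cm.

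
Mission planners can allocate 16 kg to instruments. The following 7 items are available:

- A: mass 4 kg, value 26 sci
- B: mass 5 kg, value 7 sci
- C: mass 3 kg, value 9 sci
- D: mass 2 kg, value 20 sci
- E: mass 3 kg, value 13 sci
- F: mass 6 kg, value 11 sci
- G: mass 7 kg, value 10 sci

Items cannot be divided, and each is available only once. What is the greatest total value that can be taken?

70 sci

Check high-value combinations within 16 kg:
- A+D+E+F: mass 4+2+3+6=15, value 26+20+13+11=70
- A+D+E+G: mass 4+2+3+7=16, value 26+20+13+10=69
- A+C+D+E: mass 4+3+2+3=12, value 26+9+20+13=68
Best: 70 sci.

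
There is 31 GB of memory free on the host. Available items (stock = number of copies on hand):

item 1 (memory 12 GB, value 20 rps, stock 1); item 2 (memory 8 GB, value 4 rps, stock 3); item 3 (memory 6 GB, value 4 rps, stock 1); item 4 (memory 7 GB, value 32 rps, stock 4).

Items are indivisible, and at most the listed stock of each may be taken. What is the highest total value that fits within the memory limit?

Best selections within memory 31 and stock limits:
- 4×item 4: memory 28, value 128
- 1×item 3 + 3×item 4: memory 27, value 100
- 1×item 2 + 3×item 4: memory 29, value 100
Best: 128 rps.

128 rps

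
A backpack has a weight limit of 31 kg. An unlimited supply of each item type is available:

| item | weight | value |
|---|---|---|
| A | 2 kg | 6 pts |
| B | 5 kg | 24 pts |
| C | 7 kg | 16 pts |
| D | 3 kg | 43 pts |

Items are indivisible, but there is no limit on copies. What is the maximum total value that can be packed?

Best value-per-unit is D at 43/3, and filling with it alone uses weight 10×3=30. No mix of the others beats 10×43 = 430.

430 pts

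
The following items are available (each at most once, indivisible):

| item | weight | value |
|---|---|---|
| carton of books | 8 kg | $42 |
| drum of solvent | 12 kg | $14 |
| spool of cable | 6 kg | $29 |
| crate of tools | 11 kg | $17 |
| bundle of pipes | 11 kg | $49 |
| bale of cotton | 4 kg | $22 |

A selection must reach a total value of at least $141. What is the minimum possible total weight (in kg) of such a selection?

Subsets with value ≥ 141, sorted by total weight:
- carton of books+spool of cable+bundle of pipes+bale of cotton: weight 29, value 142
- carton of books+spool of cable+crate of tools+bundle of pipes+bale of cotton: weight 40, value 159
Minimum weight: 29 kg.

29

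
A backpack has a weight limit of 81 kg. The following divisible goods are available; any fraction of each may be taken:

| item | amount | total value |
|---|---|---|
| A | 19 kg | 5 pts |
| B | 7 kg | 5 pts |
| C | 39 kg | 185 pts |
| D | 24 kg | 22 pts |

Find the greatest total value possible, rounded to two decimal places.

214.89

Take in order of value per unit:
- C (185/39 per unit): all 39 → value 185, running total 185.00
- D (22/24 per unit): all 24 → value 22, running total 207.00
- B (5/7 per unit): all 7 → value 5, running total 212.00
- A (5/19 per unit): 11 of 19 → value 11×5/19 = 2.8947, running total 214.89
Total 214.89.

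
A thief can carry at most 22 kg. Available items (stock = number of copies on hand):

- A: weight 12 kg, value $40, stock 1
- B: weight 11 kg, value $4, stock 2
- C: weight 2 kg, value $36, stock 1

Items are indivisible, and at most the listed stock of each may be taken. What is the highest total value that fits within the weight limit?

$76

Top feasible selections:
- 1×A + 1×C: weight 14, value 76
- 1×A: weight 12, value 40
- 1×B + 1×C: weight 13, value 40
Best: $76.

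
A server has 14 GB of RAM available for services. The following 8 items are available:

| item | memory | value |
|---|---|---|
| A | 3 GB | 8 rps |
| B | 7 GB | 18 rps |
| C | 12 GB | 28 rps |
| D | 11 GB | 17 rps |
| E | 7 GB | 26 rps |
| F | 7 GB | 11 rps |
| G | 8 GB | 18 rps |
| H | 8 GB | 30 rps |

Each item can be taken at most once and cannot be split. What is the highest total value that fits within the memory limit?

Check high-value combinations within 14 GB:
- B+E: memory 7+7=14, value 18+26=44
- A+H: memory 3+8=11, value 8+30=38
- E+F: memory 7+7=14, value 26+11=37
- A+E: memory 3+7=10, value 8+26=34
Best: 44 rps.

44 rps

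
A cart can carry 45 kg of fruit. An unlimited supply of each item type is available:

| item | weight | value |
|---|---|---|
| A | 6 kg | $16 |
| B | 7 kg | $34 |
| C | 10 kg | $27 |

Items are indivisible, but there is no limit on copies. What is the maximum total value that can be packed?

$204

Best value-per-unit is B at 34/7, and filling with it alone uses weight 6×7=42. No mix of the others beats 6×34 = 204.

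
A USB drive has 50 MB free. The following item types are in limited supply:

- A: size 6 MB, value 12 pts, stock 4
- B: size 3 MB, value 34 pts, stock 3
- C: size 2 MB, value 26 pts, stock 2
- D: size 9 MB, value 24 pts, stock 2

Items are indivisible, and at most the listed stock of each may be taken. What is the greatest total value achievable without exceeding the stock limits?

238 pts

Top feasible selections:
- 3×A + 3×B + 2×C + 2×D: size 49, value 238
- 2×A + 3×B + 2×C + 2×D: size 43, value 226
- 4×A + 3×B + 2×C + 1×D: size 46, value 226
- 1×A + 3×B + 2×C + 2×D: size 37, value 214
Best: 238 pts.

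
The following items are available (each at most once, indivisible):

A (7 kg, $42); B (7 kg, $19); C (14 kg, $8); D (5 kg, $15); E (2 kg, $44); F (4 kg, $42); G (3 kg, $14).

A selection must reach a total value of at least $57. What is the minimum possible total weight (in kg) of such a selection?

5

Subsets with value ≥ 57, sorted by total weight:
- E+G: weight 5, value 58
- E+F: weight 6, value 86
Minimum weight: 5 kg.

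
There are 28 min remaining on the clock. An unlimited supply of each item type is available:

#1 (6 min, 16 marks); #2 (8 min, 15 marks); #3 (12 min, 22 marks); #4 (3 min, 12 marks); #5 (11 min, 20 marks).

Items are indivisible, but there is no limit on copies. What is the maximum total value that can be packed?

108 marks

Best value-per-unit is #4 at 12/3, and filling with it alone uses time 9×3=27. No mix of the others beats 9×12 = 108.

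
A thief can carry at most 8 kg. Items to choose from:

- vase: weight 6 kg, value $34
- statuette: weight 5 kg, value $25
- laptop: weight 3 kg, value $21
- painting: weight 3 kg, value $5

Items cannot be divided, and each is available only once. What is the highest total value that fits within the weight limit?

$46

Check high-value combinations within 8 kg:
- statuette+laptop: weight 5+3=8, value 25+21=46
- vase: weight 6, value 34
- statuette+painting: weight 5+3=8, value 25+5=30
- laptop+painting: weight 3+3=6, value 21+5=26
Best: $46.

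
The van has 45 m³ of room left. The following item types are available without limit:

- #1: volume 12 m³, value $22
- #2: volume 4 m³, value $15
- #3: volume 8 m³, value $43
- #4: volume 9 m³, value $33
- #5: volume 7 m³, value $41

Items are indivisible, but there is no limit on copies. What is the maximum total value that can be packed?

Best value-per-unit is #5 at 41/7; filling with it alone gives 6×41 = 246.
Optimal mix: 3×#3 + 3×#5 → volume 45, value 252.

$252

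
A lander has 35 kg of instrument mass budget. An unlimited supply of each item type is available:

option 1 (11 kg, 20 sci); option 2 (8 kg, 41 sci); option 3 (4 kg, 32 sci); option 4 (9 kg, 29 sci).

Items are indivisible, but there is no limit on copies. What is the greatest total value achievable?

256 sci

Best value-per-unit is option 3 at 32/4, and filling with it alone uses mass 8×4=32. No mix of the others beats 8×32 = 256.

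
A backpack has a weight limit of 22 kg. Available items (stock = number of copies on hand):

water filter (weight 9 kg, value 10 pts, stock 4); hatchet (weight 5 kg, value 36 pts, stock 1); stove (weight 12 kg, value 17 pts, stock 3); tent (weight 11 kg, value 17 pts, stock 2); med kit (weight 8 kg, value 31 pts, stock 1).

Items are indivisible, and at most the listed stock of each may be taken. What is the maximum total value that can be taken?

77 pts

Top feasible selections:
- 1×water filter + 1×hatchet + 1×med kit: weight 22, value 77
- 1×hatchet + 1×med kit: weight 13, value 67
- 1×hatchet + 1×tent: weight 16, value 53
- 1×hatchet + 1×stove: weight 17, value 53
Best: 77 pts.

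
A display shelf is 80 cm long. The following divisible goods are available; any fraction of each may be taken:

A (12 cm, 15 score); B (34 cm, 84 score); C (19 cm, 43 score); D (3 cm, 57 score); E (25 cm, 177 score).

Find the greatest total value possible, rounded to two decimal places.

Take in order of value per unit:
- D (57/3 per unit): all 3 → value 57, running total 57.00
- E (177/25 per unit): all 25 → value 177, running total 234.00
- B (84/34 per unit): all 34 → value 84, running total 318.00
- C (43/19 per unit): 18 of 19 → value 18×43/19 = 40.7368, running total 358.74
Total 358.74.

358.74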